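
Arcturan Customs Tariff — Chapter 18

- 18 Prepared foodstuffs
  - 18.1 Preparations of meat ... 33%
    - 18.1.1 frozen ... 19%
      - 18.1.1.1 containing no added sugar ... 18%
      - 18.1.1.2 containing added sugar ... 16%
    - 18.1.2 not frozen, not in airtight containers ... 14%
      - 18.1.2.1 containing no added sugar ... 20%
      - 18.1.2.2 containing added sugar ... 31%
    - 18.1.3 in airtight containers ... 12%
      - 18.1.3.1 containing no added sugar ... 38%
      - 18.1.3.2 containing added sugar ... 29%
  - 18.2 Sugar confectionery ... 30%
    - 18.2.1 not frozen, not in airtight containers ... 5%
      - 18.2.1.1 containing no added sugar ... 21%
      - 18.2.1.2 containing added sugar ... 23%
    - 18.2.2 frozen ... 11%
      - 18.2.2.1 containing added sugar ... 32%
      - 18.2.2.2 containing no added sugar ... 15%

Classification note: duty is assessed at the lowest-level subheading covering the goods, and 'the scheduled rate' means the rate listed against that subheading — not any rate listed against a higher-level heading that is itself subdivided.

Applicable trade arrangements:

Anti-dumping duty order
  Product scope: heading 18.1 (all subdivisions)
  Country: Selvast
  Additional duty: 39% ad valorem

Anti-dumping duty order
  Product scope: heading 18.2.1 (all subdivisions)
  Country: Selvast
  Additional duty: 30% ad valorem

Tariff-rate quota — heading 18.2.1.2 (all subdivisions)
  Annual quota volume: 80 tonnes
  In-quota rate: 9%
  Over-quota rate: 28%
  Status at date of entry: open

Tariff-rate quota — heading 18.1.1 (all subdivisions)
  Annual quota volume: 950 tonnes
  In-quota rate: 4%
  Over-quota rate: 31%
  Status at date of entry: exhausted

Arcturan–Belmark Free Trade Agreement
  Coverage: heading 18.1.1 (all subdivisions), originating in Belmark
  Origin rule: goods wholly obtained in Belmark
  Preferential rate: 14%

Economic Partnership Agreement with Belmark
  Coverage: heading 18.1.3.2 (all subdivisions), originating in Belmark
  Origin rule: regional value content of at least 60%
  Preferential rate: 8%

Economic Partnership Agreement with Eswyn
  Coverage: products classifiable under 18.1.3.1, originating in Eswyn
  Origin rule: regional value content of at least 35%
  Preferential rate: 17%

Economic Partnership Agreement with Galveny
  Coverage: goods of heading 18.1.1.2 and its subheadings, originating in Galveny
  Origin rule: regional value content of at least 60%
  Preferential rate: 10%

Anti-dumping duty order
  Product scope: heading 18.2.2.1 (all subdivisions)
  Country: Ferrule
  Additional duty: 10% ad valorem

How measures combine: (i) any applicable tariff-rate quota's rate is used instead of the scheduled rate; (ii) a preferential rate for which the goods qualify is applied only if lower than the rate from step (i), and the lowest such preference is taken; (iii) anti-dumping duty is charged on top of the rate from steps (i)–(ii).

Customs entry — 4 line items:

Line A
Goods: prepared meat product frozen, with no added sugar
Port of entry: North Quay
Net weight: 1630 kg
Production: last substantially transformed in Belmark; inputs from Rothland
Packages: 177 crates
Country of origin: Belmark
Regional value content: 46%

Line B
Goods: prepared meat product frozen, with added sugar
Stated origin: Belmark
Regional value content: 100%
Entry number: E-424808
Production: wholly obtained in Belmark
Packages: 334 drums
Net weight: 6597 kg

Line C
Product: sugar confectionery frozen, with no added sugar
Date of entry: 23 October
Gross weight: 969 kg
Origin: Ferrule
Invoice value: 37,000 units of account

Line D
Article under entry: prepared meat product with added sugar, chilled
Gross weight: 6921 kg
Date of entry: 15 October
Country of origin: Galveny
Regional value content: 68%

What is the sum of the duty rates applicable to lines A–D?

91%

Line A: prepared meat product → 18.1; frozen → 18.1.1; with no added sugar → 18.1.1.1. Scheduled 18%. quota on 18.1.1 exhausted → over-quota 31%; Belmark agreement on 18.1.1: not wholly obtained; Belmark agreement on 18.1.3.2: 18.1.1.1 not covered. → 31%.
Line B: prepared meat product → 18.1; frozen → 18.1.1; with added sugar → 18.1.1.2. Scheduled 16%. quota on 18.1.1 exhausted → over-quota 31%; Belmark agreement on 18.1.1: wholly obtained → 14% available; Belmark agreement on 18.1.3.2: 18.1.1.2 not covered; preferential 14%. → 14%.
Line C: sugar confectionery → 18.2; frozen → 18.2.2; with no added sugar → 18.2.2.2. Scheduled 15%. No special measure applies. → 15%.
Line D: prepared meat product → 18.1; chilled → 18.1.2; with added sugar → 18.1.2.2. Scheduled 31%. Galveny agreement on 18.1.1.2: 18.1.2.2 not covered. → 31%.
Sum: 31% + 14% + 15% + 31% = 91%.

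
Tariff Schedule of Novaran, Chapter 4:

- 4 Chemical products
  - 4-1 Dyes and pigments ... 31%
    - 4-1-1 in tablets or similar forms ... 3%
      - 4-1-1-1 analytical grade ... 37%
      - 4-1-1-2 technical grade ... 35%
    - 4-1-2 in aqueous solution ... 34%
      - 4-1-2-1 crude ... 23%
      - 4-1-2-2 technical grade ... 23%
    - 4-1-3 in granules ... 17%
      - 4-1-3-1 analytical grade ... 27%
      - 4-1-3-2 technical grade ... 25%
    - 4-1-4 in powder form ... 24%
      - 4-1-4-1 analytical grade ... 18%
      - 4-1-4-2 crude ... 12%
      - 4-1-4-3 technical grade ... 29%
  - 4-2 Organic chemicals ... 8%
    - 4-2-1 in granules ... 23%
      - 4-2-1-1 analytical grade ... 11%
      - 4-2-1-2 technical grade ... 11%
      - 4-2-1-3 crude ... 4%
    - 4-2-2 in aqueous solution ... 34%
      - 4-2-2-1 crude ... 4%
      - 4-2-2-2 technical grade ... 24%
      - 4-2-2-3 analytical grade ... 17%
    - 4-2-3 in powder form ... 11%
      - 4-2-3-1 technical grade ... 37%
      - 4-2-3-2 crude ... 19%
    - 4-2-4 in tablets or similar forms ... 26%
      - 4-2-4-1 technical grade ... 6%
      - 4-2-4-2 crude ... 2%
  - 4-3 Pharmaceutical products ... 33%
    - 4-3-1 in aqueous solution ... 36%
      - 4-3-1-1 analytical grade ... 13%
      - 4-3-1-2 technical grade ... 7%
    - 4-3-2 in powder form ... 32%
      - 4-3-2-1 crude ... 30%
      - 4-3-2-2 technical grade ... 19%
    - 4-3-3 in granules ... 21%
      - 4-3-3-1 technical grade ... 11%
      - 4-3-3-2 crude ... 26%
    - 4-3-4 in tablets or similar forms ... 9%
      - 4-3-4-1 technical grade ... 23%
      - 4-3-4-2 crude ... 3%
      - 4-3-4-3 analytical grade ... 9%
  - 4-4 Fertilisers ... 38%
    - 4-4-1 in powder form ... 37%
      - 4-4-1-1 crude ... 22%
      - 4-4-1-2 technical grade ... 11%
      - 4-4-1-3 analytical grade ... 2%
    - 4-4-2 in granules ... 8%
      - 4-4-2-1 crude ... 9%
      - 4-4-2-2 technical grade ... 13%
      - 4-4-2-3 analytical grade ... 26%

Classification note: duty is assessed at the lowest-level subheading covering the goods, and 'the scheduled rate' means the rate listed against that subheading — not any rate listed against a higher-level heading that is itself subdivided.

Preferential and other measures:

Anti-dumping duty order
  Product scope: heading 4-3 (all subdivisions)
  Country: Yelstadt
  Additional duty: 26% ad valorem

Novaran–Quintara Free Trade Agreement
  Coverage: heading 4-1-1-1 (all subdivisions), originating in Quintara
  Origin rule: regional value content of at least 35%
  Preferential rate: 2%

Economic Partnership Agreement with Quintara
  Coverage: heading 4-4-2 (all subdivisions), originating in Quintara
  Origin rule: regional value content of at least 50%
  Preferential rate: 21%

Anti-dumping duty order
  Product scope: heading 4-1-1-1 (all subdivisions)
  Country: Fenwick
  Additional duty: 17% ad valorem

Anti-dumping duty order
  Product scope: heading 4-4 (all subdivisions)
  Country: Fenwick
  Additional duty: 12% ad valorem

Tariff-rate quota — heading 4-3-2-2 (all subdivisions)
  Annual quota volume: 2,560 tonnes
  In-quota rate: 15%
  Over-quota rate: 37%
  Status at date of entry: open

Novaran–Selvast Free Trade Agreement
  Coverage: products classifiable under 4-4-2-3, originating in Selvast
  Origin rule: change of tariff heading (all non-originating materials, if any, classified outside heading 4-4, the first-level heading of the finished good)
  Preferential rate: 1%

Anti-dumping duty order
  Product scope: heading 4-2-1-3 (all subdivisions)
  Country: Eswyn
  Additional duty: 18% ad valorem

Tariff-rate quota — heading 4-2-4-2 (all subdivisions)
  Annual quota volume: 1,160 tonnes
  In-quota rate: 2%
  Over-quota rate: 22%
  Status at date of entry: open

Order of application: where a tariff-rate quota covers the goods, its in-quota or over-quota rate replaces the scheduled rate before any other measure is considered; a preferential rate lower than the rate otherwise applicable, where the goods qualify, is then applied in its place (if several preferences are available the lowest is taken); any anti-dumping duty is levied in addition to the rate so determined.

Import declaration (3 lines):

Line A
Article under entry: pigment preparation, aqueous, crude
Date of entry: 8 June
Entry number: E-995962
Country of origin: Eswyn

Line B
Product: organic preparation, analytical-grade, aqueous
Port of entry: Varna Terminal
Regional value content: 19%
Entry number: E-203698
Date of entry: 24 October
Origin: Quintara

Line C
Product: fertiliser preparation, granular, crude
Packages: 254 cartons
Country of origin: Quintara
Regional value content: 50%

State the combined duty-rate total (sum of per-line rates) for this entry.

49%

Line A: pigment → 4-1; aqueous → 4-1-2; crude → 4-1-2-1. Scheduled 23%. No special measure applies. → 23%.
Line B: organic → 4-2; aqueous → 4-2-2; analytical-grade → 4-2-2-3. Scheduled 17%. Quintara agreement on 4-1-1-1: 4-2-2-3 not covered; Quintara agreement on 4-4-2: 4-2-2-3 not covered. → 17%.
Line C: fertiliser → 4-4; granular → 4-4-2; crude → 4-4-2-1. Scheduled 9%. Quintara agreement on 4-1-1-1: 4-4-2-1 not covered; Quintara agreement on 4-4-2: RVC ≥ 50% → 21% available; preference 21% not lower than 9% → no reduction. → 9%.
Sum: 23% + 17% + 9% = 49%.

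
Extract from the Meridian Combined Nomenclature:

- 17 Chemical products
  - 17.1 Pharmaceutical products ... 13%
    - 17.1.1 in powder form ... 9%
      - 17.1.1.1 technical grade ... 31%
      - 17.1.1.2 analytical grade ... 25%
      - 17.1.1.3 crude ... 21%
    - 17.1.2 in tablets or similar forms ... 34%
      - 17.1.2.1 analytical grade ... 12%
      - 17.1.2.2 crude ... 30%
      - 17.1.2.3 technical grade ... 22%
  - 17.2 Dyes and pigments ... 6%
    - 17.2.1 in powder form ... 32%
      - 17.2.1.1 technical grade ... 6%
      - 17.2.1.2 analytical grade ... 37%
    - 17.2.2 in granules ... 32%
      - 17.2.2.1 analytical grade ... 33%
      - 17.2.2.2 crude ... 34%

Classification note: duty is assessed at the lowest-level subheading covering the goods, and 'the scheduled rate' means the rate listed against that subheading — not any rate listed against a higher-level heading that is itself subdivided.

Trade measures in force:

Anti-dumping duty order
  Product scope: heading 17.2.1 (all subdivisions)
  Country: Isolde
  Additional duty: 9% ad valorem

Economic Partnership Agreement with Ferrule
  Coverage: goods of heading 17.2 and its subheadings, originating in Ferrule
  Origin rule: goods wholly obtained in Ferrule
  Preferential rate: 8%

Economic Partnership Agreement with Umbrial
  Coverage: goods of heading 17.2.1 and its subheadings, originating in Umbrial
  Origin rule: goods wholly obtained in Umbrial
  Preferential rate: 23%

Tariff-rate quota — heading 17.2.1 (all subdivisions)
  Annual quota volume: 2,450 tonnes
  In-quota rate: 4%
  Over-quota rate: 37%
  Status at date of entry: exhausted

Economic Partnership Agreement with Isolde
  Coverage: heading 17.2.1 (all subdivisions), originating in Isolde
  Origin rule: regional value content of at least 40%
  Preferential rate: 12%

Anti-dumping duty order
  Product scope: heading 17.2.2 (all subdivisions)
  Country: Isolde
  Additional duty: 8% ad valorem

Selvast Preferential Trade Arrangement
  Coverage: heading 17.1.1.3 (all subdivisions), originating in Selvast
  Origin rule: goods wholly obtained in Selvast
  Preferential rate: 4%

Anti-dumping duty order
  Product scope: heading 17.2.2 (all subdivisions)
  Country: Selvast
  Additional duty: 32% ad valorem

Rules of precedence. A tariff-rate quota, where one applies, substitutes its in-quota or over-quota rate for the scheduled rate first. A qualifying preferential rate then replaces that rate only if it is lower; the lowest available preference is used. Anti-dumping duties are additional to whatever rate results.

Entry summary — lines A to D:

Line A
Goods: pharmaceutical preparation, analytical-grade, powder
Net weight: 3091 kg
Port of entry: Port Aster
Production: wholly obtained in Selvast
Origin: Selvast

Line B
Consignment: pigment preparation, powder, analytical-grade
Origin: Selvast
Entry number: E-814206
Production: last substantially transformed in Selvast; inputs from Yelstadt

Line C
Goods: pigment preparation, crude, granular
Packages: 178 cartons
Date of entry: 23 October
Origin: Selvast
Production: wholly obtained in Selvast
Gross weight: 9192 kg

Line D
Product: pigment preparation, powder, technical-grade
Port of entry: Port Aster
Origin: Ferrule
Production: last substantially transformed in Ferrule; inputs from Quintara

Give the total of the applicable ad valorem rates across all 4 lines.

165%

Line A: pharmaceutical → 17.1; powder → 17.1.1; analytical-grade → 17.1.1.2. Scheduled 25%. Selvast agreement on 17.1.1.3: 17.1.1.2 not covered. → 25%.
Line B: pigment → 17.2; powder → 17.2.1; analytical-grade → 17.2.1.2. Scheduled 37%. quota on 17.2.1 exhausted → over-quota 37%; Selvast agreement on 17.1.1.3: 17.2.1.2 not covered. → 37%.
Line C: pigment → 17.2; granular → 17.2.2; crude → 17.2.2.2. Scheduled 34%. Selvast agreement on 17.1.1.3: 17.2.2.2 not covered; anti-dumping (Selvast, 17.2.2): +32%; total 34% + 32% = 66%. → 66%.
Line D: pigment → 17.2; powder → 17.2.1; technical-grade → 17.2.1.1. Scheduled 6%. quota on 17.2.1 exhausted → over-quota 37%; Ferrule agreement on 17.2: not wholly obtained. → 37%.
Sum: 25% + 37% + 66% + 37% = 165%.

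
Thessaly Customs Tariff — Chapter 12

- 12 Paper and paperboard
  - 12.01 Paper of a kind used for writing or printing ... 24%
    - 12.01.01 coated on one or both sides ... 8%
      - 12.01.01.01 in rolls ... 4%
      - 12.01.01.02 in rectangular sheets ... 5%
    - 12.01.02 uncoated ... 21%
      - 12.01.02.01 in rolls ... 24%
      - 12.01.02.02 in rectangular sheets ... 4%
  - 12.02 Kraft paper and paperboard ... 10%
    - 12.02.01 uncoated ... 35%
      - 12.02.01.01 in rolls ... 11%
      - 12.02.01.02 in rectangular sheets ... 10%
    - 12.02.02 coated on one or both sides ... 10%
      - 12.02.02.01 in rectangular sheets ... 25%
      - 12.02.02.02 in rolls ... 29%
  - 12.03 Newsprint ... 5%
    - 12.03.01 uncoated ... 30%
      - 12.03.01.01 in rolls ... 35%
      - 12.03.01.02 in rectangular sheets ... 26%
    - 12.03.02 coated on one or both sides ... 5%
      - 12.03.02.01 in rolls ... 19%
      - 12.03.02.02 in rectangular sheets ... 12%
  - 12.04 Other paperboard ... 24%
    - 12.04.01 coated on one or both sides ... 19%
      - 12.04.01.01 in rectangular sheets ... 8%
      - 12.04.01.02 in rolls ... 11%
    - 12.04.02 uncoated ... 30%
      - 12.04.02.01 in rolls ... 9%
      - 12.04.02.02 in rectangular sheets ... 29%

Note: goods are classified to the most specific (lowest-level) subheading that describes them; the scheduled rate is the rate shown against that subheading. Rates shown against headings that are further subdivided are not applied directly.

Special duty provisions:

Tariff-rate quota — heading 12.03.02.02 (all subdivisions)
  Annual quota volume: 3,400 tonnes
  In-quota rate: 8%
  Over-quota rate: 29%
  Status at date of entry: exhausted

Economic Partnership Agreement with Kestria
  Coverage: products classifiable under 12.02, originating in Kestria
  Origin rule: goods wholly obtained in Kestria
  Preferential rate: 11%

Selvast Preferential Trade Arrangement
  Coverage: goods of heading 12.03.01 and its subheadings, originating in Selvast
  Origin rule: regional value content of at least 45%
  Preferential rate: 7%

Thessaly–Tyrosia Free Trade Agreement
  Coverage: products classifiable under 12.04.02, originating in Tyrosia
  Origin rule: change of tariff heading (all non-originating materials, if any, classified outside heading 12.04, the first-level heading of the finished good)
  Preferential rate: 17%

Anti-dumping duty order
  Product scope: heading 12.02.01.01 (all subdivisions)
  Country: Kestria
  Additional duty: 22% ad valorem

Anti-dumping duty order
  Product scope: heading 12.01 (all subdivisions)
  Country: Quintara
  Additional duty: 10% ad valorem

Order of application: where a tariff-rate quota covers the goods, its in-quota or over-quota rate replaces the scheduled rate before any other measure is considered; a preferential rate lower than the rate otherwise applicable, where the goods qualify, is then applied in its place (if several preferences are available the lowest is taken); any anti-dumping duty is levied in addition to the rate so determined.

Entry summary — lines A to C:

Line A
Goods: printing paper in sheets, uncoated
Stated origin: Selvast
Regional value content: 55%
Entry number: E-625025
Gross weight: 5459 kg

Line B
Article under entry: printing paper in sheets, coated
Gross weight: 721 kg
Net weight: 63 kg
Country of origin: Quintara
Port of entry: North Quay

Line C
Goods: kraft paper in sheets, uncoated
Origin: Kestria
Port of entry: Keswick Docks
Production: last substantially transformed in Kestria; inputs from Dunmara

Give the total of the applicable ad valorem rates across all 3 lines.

Line A: printing paper → 12.01; uncoated → 12.01.02; in sheets → 12.01.02.02. Scheduled 4%. Selvast agreement on 12.03.01: 12.01.02.02 not covered. → 4%.
Line B: printing paper → 12.01; coated → 12.01.01; in sheets → 12.01.01.02. Scheduled 5%. anti-dumping (Quintara, 12.01): +10%; total 5% + 10% = 15%. → 15%.
Line C: kraft paper → 12.02; uncoated → 12.02.01; in sheets → 12.02.01.02. Scheduled 10%. Kestria agreement on 12.02: not wholly obtained. → 10%.
Sum: 4% + 15% + 10% = 29%.

29%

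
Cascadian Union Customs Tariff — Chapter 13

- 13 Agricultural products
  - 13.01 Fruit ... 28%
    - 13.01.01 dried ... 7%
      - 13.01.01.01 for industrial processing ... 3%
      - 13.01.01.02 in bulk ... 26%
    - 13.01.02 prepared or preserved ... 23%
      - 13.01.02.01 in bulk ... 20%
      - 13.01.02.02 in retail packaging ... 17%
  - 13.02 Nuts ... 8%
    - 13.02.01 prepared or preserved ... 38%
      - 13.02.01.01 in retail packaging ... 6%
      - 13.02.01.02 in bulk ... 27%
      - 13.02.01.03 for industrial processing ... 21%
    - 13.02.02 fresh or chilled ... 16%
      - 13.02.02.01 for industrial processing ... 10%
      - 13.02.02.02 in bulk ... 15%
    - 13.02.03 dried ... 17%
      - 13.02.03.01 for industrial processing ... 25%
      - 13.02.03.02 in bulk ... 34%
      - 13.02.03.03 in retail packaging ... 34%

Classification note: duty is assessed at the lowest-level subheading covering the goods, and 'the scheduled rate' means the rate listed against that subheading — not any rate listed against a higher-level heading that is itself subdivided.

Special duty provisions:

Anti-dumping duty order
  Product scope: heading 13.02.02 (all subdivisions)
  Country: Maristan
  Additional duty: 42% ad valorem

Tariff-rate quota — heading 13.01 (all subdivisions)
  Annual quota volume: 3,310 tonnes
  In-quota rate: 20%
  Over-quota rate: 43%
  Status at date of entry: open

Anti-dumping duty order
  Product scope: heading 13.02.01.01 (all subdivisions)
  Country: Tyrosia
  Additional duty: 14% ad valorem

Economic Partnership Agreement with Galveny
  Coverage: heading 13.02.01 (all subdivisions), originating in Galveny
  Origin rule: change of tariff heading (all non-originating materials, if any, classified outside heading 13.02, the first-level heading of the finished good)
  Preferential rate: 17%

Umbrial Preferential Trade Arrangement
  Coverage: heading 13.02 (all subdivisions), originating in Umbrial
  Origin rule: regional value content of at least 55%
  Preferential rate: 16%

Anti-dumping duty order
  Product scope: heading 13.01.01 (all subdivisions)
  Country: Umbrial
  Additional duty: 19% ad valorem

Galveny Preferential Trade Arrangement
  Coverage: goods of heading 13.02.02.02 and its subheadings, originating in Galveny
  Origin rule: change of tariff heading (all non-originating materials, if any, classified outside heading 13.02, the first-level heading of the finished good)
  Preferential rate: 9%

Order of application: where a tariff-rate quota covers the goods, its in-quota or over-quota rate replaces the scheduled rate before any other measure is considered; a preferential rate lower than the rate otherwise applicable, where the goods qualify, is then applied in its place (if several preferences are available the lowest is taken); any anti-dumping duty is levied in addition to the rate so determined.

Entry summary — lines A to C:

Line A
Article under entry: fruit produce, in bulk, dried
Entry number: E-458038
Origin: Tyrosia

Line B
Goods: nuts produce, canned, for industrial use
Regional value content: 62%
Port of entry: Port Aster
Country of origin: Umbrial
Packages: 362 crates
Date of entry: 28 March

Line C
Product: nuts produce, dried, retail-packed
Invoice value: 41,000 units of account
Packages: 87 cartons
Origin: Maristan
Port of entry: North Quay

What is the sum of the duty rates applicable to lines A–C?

70%

Line A: fruit → 13.01; dried → 13.01.01; in bulk → 13.01.01.02. Scheduled 26%. quota on 13.01 open → in-quota 20%. → 20%.
Line B: nuts → 13.02; canned → 13.02.01; for industrial use → 13.02.01.03. Scheduled 21%. Umbrial agreement on 13.02: RVC ≥ 55% → 16% available; preferential 16%. → 16%.
Line C: nuts → 13.02; dried → 13.02.03; retail-packed → 13.02.03.03. Scheduled 34%. No special measure applies. → 34%.
Sum: 20% + 16% + 34% = 70%.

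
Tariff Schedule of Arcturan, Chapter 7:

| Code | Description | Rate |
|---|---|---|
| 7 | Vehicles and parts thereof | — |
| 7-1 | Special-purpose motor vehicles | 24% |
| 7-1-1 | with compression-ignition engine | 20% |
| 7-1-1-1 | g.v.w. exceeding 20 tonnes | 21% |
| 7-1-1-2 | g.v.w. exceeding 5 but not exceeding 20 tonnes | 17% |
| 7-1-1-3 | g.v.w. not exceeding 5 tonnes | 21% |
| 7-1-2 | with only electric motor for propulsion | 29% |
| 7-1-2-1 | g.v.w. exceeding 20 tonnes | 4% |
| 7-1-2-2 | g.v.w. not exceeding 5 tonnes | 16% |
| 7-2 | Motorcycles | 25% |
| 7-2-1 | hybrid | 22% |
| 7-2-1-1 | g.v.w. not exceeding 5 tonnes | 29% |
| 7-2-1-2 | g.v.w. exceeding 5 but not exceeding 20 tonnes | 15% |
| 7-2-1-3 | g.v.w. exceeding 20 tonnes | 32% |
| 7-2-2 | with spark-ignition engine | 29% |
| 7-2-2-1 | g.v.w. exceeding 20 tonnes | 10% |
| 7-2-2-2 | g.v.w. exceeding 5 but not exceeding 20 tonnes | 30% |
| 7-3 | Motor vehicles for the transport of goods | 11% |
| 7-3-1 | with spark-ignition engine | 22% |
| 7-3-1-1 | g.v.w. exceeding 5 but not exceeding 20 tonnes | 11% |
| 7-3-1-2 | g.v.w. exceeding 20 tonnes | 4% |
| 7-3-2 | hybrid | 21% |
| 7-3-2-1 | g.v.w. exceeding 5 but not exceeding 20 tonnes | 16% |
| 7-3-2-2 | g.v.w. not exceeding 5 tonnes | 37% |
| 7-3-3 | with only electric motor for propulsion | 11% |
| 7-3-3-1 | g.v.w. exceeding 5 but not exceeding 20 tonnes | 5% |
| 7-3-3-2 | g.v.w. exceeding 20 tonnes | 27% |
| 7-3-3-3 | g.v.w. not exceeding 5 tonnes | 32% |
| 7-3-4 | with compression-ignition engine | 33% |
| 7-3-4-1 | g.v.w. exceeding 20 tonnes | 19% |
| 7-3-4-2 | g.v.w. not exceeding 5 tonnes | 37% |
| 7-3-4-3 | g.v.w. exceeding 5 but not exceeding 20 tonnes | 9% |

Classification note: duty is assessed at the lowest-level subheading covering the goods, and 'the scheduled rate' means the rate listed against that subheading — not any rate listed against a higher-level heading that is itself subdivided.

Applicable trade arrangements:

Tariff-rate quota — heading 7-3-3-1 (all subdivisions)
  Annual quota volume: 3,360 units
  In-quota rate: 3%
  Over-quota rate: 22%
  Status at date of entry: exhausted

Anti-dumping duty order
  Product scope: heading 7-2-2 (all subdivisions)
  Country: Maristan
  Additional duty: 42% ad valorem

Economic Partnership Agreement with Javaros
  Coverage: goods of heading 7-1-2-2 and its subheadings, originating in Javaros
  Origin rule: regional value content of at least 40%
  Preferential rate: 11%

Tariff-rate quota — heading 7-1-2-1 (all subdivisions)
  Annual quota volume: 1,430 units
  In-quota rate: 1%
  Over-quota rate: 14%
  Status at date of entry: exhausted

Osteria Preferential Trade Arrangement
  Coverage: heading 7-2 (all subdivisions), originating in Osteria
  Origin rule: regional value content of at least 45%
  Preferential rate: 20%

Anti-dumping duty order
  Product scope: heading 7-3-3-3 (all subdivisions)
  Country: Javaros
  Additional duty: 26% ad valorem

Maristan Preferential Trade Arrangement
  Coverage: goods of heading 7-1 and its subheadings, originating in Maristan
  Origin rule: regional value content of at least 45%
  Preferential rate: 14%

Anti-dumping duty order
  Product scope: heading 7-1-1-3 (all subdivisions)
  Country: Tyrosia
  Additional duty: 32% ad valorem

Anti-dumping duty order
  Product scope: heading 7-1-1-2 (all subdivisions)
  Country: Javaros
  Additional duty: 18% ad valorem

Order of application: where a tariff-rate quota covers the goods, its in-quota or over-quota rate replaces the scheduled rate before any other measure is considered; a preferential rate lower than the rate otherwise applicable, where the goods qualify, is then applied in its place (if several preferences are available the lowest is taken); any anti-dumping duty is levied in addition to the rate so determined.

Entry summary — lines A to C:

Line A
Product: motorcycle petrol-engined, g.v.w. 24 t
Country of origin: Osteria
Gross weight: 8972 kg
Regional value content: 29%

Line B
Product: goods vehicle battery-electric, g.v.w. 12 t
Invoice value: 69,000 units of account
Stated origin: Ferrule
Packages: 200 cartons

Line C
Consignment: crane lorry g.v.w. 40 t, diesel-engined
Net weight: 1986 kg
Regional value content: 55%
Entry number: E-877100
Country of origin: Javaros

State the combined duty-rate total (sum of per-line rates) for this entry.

53%

Line A: motorcycle → 7-2; petrol-engined → 7-2-2; g.v.w. 24 t → 7-2-2-1. Scheduled 10%. Osteria agreement on 7-2: RVC < 45%. → 10%.
Line B: goods vehicle → 7-3; battery-electric → 7-3-3; g.v.w. 12 t → 7-3-3-1. Scheduled 5%. quota on 7-3-3-1 exhausted → over-quota 22%. → 22%.
Line C: crane lorry → 7-1; diesel-engined → 7-1-1; g.v.w. 40 t → 7-1-1-1. Scheduled 21%. Javaros agreement on 7-1-2-2: 7-1-1-1 not covered. → 21%.
Sum: 10% + 22% + 21% = 53%.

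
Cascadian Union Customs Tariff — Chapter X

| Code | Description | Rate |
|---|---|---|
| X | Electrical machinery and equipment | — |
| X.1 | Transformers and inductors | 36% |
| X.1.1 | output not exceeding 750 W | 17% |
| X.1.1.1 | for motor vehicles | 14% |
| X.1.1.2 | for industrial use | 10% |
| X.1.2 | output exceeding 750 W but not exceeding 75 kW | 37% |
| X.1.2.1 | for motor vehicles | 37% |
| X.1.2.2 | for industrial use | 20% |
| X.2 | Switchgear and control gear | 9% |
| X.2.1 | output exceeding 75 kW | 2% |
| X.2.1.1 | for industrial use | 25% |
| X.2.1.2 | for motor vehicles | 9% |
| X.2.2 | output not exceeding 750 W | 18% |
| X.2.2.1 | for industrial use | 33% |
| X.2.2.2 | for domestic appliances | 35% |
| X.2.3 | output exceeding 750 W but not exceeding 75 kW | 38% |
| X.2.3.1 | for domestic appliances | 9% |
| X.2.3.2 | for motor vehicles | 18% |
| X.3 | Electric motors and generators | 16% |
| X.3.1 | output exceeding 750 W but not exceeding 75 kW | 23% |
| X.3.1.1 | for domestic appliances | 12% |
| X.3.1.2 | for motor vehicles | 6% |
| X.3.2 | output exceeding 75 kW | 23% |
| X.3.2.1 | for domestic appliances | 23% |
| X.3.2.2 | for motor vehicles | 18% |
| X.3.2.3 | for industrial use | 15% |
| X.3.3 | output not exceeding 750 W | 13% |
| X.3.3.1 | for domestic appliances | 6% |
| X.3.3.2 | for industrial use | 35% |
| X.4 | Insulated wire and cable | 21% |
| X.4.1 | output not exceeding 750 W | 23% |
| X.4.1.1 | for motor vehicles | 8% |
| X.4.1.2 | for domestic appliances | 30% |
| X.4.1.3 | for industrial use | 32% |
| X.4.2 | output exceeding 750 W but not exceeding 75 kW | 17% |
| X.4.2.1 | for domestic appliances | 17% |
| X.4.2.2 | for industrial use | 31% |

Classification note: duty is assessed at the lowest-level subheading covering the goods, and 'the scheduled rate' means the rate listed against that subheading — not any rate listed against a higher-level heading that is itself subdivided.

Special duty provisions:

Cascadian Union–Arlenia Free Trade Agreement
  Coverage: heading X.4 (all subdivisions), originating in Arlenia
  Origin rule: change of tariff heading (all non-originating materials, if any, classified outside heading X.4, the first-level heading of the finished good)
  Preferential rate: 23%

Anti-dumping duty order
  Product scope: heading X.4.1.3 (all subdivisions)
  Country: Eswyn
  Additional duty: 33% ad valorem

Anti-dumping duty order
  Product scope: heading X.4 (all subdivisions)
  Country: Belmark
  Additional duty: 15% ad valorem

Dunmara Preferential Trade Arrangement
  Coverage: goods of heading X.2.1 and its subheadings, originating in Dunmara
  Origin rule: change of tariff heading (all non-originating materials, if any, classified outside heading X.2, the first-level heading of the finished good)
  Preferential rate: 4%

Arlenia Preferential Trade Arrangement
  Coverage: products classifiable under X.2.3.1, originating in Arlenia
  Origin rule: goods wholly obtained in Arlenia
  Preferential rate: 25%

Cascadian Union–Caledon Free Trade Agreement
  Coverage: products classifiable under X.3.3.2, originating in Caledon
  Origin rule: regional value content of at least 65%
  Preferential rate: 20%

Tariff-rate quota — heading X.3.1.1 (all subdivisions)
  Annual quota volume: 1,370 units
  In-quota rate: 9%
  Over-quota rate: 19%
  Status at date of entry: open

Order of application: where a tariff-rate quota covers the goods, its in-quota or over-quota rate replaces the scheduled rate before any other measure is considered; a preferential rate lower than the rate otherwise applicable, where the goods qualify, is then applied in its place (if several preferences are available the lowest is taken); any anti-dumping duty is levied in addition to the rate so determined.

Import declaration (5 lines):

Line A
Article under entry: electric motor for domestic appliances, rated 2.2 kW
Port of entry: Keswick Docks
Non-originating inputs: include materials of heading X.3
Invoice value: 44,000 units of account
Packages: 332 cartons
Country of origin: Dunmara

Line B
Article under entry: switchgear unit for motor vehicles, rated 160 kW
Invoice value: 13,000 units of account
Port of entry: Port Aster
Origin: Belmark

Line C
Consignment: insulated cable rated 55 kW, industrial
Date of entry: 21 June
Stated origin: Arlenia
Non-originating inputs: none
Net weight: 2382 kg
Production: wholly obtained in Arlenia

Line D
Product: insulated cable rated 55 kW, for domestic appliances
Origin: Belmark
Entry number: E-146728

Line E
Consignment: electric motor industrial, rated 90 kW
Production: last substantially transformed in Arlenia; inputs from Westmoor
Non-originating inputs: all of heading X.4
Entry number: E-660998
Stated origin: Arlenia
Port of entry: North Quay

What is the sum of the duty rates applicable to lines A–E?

Line A: electric motor → X.3; rated 2.2 kW → X.3.1; for domestic appliances → X.3.1.1. Scheduled 12%. quota on X.3.1.1 open → in-quota 9%; Dunmara agreement on X.2.1: X.3.1.1 not covered. → 9%.
Line B: switchgear unit → X.2; rated 160 kW → X.2.1; for motor vehicles → X.2.1.2. Scheduled 9%. No special measure applies. → 9%.
Line C: insulated cable → X.4; rated 55 kW → X.4.2; industrial → X.4.2.2. Scheduled 31%. Arlenia agreement on X.4: CTH met → 23% available; Arlenia agreement on X.2.3.1: X.4.2.2 not covered; preferential 23%. → 23%.
Line D: insulated cable → X.4; rated 55 kW → X.4.2; for domestic appliances → X.4.2.1. Scheduled 17%. anti-dumping (Belmark, X.4): +15%; total 17% + 15% = 32%. → 32%.
Line E: electric motor → X.3; rated 90 kW → X.3.2; industrial → X.3.2.3. Scheduled 15%. Arlenia agreement on X.4: X.3.2.3 not covered; Arlenia agreement on X.2.3.1: X.3.2.3 not covered. → 15%.
Sum: 9% + 9% + 23% + 32% + 15% = 88%.

88%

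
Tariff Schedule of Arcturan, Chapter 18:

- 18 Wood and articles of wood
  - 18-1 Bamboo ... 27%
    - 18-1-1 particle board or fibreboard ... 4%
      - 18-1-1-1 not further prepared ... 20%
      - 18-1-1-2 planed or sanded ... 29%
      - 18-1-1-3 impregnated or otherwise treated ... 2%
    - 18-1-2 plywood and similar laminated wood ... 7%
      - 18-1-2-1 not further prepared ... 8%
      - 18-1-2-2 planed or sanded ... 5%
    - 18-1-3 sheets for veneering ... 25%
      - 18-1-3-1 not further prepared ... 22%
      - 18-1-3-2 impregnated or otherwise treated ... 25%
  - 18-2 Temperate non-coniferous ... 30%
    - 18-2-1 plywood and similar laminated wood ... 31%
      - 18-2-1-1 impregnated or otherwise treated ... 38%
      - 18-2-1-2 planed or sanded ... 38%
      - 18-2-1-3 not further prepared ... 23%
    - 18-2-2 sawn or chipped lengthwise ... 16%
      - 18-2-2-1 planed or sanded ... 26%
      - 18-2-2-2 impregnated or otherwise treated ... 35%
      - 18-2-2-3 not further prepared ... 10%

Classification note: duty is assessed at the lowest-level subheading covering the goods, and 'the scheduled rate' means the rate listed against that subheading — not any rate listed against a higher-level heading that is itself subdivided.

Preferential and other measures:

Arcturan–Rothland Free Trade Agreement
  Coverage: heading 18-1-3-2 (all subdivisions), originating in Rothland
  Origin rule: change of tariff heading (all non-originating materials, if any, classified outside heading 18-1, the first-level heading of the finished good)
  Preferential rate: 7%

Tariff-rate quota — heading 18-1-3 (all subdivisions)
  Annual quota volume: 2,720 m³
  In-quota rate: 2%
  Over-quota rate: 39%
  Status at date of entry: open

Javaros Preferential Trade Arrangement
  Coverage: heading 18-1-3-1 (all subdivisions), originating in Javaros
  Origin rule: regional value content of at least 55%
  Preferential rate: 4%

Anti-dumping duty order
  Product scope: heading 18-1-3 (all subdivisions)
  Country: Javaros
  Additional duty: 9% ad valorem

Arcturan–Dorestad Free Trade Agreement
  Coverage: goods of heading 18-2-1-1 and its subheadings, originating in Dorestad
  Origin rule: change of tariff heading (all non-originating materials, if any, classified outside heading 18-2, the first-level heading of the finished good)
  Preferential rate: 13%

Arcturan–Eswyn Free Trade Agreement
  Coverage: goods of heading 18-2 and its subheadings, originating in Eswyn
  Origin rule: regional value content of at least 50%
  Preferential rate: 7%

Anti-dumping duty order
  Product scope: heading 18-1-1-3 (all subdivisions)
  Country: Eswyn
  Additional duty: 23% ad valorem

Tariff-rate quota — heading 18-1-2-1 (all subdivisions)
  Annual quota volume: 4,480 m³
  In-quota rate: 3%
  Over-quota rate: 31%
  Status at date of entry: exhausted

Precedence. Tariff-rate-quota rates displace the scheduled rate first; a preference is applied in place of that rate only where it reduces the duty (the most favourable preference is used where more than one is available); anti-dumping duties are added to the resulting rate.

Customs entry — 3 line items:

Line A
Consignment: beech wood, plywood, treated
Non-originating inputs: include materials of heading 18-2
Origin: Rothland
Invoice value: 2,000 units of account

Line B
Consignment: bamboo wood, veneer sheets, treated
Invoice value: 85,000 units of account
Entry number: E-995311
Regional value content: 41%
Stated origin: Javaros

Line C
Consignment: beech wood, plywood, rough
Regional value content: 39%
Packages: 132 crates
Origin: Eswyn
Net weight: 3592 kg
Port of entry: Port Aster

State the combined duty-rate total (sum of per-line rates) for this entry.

Line A: beech → 18-2; plywood → 18-2-1; treated → 18-2-1-1. Scheduled 38%. Rothland agreement on 18-1-3-2: 18-2-1-1 not covered. → 38%.
Line B: bamboo → 18-1; veneer sheets → 18-1-3; treated → 18-1-3-2. Scheduled 25%. quota on 18-1-3 open → in-quota 2%; Javaros agreement on 18-1-3-1: 18-1-3-2 not covered; anti-dumping (Javaros, 18-1-3): +9%; total 2% + 9% = 11%. → 11%.
Line C: beech → 18-2; plywood → 18-2-1; rough → 18-2-1-3. Scheduled 23%. Eswyn agreement on 18-2: RVC < 50%. → 23%.
Sum: 38% + 11% + 23% = 72%.

72%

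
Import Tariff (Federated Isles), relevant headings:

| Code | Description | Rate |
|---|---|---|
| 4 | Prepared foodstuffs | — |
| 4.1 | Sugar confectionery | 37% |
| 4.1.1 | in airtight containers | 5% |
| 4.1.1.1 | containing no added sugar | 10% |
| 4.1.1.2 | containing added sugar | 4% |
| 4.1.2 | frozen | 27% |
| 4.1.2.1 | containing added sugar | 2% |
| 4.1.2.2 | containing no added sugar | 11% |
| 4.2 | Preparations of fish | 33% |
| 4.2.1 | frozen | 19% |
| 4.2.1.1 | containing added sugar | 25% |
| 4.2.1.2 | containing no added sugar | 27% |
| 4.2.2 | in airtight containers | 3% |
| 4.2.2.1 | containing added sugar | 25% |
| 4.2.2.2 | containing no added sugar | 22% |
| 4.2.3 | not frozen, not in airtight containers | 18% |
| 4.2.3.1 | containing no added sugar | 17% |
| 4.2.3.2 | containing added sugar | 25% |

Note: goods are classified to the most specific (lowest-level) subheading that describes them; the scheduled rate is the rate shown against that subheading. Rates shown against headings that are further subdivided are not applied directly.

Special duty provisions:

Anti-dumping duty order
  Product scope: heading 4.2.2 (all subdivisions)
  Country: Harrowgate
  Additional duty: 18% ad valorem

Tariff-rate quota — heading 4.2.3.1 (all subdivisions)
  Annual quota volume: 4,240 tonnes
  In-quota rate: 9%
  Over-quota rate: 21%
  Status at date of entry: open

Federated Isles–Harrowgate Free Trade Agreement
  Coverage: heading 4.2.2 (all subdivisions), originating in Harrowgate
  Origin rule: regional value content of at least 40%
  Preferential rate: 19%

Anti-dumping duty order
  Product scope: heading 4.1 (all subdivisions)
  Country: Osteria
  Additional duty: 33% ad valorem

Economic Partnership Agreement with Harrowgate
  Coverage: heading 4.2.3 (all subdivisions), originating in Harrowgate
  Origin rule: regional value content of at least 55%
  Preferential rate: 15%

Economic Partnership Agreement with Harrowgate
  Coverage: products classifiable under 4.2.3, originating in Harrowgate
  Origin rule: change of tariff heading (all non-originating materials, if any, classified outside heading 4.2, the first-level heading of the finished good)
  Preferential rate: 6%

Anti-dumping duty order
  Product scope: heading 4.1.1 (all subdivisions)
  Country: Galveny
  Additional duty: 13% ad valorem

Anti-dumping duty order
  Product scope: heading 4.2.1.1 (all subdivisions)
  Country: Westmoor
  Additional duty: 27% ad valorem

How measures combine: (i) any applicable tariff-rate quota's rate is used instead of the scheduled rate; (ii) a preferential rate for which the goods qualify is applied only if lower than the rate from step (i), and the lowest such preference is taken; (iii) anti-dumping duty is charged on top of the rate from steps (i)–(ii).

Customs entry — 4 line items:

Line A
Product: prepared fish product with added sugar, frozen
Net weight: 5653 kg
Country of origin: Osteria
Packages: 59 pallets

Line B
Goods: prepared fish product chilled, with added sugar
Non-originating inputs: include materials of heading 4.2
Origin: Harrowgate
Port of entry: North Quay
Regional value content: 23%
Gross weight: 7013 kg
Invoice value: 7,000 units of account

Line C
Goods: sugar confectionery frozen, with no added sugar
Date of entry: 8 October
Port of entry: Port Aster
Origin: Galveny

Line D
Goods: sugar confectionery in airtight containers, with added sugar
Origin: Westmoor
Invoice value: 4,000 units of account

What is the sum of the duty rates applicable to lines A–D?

65%

Line A: prepared fish product → 4.2; frozen → 4.2.1; with added sugar → 4.2.1.1. Scheduled 25%. No special measure applies. → 25%.
Line B: prepared fish product → 4.2; chilled → 4.2.3; with added sugar → 4.2.3.2. Scheduled 25%. Harrowgate agreement on 4.2.2: 4.2.3.2 not covered; Harrowgate agreement on 4.2.3: RVC < 55%; Harrowgate agreement on 4.2.3: CTH not met. → 25%.
Line C: sugar confectionery → 4.1; frozen → 4.1.2; with no added sugar → 4.1.2.2. Scheduled 11%. No special measure applies. → 11%.
Line D: sugar confectionery → 4.1; in airtight containers → 4.1.1; with added sugar → 4.1.1.2. Scheduled 4%. No special measure applies. → 4%.
Sum: 25% + 25% + 11% + 4% = 65%.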